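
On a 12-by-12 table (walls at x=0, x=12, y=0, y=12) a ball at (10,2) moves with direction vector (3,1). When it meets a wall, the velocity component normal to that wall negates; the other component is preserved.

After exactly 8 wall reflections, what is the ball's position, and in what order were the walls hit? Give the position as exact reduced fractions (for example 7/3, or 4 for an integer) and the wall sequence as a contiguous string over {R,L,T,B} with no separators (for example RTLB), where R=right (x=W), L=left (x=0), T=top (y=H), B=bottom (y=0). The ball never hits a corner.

1. t=2/3 → R at (12,8/3); v=(-3,1)
2. t=4 → L at (0,20/3); v=(3,1)
3. t=4 → R at (12,32/3); v=(-3,1)
4. t=4/3 → T at (8,12); v=(-3,-1)
5. t=8/3 → L at (0,28/3); v=(3,-1)
6. t=4 → R at (12,16/3); v=(-3,-1)
7. t=4 → L at (0,4/3); v=(3,-1)
8. t=4/3 → B at (4,0); v=(3,1)

Final position: (4,0)
Wall sequence: RLRTLRLB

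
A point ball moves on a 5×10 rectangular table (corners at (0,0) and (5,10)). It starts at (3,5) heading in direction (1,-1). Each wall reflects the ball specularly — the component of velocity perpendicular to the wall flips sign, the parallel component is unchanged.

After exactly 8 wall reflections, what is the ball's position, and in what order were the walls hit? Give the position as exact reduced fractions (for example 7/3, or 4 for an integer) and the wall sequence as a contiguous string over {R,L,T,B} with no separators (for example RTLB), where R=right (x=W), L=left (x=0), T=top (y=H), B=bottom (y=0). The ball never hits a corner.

1. t=2 → R at (5,3); v=(-1,-1)
2. t=3 → B at (2,0); v=(-1,1)
3. t=2 → L at (0,2); v=(1,1)
4. t=5 → R at (5,7); v=(-1,1)
5. t=3 → T at (2,10); v=(-1,-1)
6. t=2 → L at (0,8); v=(1,-1)
7. t=5 → R at (5,3); v=(-1,-1)
8. t=3 → B at (2,0); v=(-1,1)

Final position: (2,0)
Wall sequence: RBLRTLRB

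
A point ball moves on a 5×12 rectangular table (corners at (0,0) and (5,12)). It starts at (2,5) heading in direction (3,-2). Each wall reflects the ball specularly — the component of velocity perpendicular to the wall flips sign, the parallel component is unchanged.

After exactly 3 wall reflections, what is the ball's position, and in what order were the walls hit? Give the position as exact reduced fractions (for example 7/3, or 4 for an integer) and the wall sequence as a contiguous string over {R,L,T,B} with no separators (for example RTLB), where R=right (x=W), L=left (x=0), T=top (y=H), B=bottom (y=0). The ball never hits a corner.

1. t=1 → R at (5,3); v=(-3,-2)
2. t=3/2 → B at (1/2,0); v=(-3,2)
3. t=1/6 → L at (0,1/3); v=(3,2)

Final position: (0,1/3)
Wall sequence: RBL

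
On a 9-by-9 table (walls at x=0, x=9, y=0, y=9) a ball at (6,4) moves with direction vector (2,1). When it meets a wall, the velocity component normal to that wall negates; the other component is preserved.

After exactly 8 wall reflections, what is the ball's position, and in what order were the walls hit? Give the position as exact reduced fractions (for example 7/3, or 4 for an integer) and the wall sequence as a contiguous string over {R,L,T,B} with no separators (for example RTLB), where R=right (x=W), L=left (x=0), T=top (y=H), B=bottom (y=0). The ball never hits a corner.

Final position: (2,9)
Wall sequence: RTLRBLRT

1. t=3/2 → R at (9,11/2); v=(-2,1)
2. t=7/2 → T at (2,9); v=(-2,-1)
3. t=1 → L at (0,8); v=(2,-1)
4. t=9/2 → R at (9,7/2); v=(-2,-1)
5. t=7/2 → B at (2,0); v=(-2,1)
6. t=1 → L at (0,1); v=(2,1)
7. t=9/2 → R at (9,11/2); v=(-2,1)
8. t=7/2 → T at (2,9); v=(-2,-1)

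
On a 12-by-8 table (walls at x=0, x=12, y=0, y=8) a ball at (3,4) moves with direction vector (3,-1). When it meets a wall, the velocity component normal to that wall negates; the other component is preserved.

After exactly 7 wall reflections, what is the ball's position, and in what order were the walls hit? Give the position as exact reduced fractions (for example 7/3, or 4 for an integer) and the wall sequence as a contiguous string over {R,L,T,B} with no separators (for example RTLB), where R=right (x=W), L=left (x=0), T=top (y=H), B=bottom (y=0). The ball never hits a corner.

Final position: (12,1)
Wall sequence: RBLRTLR

1. t=3 → R at (12,1); v=(-3,-1)
2. t=1 → B at (9,0); v=(-3,1)
3. t=3 → L at (0,3); v=(3,1)
4. t=4 → R at (12,7); v=(-3,1)
5. t=1 → T at (9,8); v=(-3,-1)
6. t=3 → L at (0,5); v=(3,-1)
7. t=4 → R at (12,1); v=(-3,-1)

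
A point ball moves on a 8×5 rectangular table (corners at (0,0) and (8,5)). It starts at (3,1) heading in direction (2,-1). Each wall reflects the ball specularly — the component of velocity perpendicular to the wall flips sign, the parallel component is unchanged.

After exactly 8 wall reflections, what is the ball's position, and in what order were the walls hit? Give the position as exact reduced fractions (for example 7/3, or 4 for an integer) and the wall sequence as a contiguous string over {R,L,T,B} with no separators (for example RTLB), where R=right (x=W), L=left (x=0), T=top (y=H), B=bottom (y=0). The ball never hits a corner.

1. t=1 → B at (5,0); v=(2,1)
2. t=3/2 → R at (8,3/2); v=(-2,1)
3. t=7/2 → T at (1,5); v=(-2,-1)
4. t=1/2 → L at (0,9/2); v=(2,-1)
5. t=4 → R at (8,1/2); v=(-2,-1)
6. t=1/2 → B at (7,0); v=(-2,1)
7. t=7/2 → L at (0,7/2); v=(2,1)
8. t=3/2 → T at (3,5); v=(2,-1)

Final position: (3,5)
Wall sequence: BRTLRBLT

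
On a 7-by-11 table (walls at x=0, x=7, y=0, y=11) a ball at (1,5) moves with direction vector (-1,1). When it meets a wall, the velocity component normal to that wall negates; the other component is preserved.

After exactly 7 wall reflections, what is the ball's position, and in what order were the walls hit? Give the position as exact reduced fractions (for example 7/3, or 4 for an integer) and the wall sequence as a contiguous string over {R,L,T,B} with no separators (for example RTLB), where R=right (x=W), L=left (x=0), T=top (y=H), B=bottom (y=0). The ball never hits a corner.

1. t=1 → L at (0,6); v=(1,1)
2. t=5 → T at (5,11); v=(1,-1)
3. t=2 → R at (7,9); v=(-1,-1)
4. t=7 → L at (0,2); v=(1,-1)
5. t=2 → B at (2,0); v=(1,1)
6. t=5 → R at (7,5); v=(-1,1)
7. t=6 → T at (1,11); v=(-1,-1)

Final position: (1,11)
Wall sequence: LTRLBRT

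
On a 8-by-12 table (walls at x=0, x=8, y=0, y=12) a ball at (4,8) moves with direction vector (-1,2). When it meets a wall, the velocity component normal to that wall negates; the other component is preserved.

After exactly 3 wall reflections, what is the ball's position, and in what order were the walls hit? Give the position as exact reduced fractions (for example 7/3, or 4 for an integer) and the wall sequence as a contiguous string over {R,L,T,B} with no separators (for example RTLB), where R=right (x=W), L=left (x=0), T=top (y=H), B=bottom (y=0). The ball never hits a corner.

Final position: (4,0)
Wall sequence: TLB

1. t=2 → T at (2,12); v=(-1,-2)
2. t=2 → L at (0,8); v=(1,-2)
3. t=4 → B at (4,0); v=(1,2)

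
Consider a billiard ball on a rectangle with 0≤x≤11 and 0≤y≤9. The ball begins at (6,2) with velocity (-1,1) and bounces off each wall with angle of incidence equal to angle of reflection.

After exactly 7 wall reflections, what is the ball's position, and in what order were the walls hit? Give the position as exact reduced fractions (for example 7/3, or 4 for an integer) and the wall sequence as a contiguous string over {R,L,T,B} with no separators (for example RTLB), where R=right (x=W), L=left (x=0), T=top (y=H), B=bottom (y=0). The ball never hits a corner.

Final position: (6,0)
Wall sequence: LTBRTLB

1. t=6 → L at (0,8); v=(1,1)
2. t=1 → T at (1,9); v=(1,-1)
3. t=9 → B at (10,0); v=(1,1)
4. t=1 → R at (11,1); v=(-1,1)
5. t=8 → T at (3,9); v=(-1,-1)
6. t=3 → L at (0,6); v=(1,-1)
7. t=6 → B at (6,0); v=(1,1)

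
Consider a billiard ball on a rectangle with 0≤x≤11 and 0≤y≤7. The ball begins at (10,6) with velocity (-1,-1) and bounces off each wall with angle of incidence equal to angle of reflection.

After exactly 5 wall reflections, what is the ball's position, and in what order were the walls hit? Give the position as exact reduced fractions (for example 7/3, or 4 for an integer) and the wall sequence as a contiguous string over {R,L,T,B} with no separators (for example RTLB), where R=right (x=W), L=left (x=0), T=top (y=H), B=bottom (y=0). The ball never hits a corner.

1. t=6 → B at (4,0); v=(-1,1)
2. t=4 → L at (0,4); v=(1,1)
3. t=3 → T at (3,7); v=(1,-1)
4. t=7 → B at (10,0); v=(1,1)
5. t=1 → R at (11,1); v=(-1,1)

Final position: (11,1)
Wall sequence: BLTBR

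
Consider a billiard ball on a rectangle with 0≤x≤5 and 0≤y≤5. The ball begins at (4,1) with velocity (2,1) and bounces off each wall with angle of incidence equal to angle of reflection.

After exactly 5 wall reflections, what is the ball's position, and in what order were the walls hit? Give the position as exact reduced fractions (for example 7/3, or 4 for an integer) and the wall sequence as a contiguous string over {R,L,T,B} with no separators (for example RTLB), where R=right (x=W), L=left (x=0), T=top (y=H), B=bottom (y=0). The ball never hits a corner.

Final position: (0,1)
Wall sequence: RLTRL

1. t=1/2 → R at (5,3/2); v=(-2,1)
2. t=5/2 → L at (0,4); v=(2,1)
3. t=1 → T at (2,5); v=(2,-1)
4. t=3/2 → R at (5,7/2); v=(-2,-1)
5. t=5/2 → L at (0,1); v=(2,-1)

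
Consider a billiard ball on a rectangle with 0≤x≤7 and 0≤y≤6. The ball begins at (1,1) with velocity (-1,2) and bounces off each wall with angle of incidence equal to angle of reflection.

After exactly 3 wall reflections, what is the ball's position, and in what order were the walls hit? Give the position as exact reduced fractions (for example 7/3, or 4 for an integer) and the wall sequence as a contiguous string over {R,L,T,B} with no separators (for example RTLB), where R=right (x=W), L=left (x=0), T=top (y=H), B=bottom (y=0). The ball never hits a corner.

Final position: (9/2,0)
Wall sequence: LTB

1. t=1 → L at (0,3); v=(1,2)
2. t=3/2 → T at (3/2,6); v=(1,-2)
3. t=3 → B at (9/2,0); v=(1,2)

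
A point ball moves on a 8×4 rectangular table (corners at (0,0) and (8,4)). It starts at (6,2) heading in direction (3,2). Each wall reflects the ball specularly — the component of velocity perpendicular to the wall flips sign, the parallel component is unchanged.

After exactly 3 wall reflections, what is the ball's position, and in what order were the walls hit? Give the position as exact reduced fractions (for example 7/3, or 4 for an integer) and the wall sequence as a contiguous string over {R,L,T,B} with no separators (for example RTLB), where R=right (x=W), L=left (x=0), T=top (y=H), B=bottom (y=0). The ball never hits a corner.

Final position: (1,0)
Wall sequence: RTB

1. t=2/3 → R at (8,10/3); v=(-3,2)
2. t=1/3 → T at (7,4); v=(-3,-2)
3. t=2 → B at (1,0); v=(-3,2)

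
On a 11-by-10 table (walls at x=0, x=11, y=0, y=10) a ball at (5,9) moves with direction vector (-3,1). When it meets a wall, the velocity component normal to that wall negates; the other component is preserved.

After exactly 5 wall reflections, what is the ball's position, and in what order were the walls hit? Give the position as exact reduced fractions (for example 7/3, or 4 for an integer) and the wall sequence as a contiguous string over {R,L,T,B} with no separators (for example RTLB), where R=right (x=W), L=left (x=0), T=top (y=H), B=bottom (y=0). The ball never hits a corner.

1. t=1 → T at (2,10); v=(-3,-1)
2. t=2/3 → L at (0,28/3); v=(3,-1)
3. t=11/3 → R at (11,17/3); v=(-3,-1)
4. t=11/3 → L at (0,2); v=(3,-1)
5. t=2 → B at (6,0); v=(3,1)

Final position: (6,0)
Wall sequence: TLRLB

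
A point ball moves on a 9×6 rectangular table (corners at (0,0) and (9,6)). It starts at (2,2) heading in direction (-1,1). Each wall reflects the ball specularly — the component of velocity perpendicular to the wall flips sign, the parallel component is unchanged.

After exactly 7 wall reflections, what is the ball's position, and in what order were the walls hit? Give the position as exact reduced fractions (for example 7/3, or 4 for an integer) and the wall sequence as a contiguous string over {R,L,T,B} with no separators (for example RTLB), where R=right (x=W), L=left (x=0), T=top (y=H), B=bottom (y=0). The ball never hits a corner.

1. t=2 → L at (0,4); v=(1,1)
2. t=2 → T at (2,6); v=(1,-1)
3. t=6 → B at (8,0); v=(1,1)
4. t=1 → R at (9,1); v=(-1,1)
5. t=5 → T at (4,6); v=(-1,-1)
6. t=4 → L at (0,2); v=(1,-1)
7. t=2 → B at (2,0); v=(1,1)

Final position: (2,0)
Wall sequence: LTBRTLB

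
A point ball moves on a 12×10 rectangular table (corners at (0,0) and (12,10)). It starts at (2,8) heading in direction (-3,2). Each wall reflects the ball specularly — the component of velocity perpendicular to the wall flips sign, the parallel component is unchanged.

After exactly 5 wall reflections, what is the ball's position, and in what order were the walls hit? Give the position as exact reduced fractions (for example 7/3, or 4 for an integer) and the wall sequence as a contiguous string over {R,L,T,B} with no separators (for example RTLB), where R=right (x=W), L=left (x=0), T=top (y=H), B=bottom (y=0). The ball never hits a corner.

1. t=2/3 → L at (0,28/3); v=(3,2)
2. t=1/3 → T at (1,10); v=(3,-2)
3. t=11/3 → R at (12,8/3); v=(-3,-2)
4. t=4/3 → B at (8,0); v=(-3,2)
5. t=8/3 → L at (0,16/3); v=(3,2)

Final position: (0,16/3)
Wall sequence: LTRBL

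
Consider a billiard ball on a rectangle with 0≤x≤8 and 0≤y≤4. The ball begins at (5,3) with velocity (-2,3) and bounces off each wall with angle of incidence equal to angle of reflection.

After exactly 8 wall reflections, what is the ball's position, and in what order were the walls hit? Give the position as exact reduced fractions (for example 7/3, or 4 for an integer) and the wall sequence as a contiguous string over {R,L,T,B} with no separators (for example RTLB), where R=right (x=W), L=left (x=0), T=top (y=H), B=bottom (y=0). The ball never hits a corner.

Final position: (7,0)
Wall sequence: TBLTBTRB

1. t=1/3 → T at (13/3,4); v=(-2,-3)
2. t=4/3 → B at (5/3,0); v=(-2,3)
3. t=5/6 → L at (0,5/2); v=(2,3)
4. t=1/2 → T at (1,4); v=(2,-3)
5. t=4/3 → B at (11/3,0); v=(2,3)
6. t=4/3 → T at (19/3,4); v=(2,-3)
7. t=5/6 → R at (8,3/2); v=(-2,-3)
8. t=1/2 → B at (7,0); v=(-2,3)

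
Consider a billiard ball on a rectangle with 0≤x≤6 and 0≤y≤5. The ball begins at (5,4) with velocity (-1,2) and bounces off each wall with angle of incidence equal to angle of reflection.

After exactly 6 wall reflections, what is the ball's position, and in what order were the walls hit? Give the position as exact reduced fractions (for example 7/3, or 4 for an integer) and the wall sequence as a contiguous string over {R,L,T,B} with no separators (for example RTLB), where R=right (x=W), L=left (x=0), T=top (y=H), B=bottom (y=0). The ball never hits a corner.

1. t=1/2 → T at (9/2,5); v=(-1,-2)
2. t=5/2 → B at (2,0); v=(-1,2)
3. t=2 → L at (0,4); v=(1,2)
4. t=1/2 → T at (1/2,5); v=(1,-2)
5. t=5/2 → B at (3,0); v=(1,2)
6. t=5/2 → T at (11/2,5); v=(1,-2)

Final position: (11/2,5)
Wall sequence: TBLTBT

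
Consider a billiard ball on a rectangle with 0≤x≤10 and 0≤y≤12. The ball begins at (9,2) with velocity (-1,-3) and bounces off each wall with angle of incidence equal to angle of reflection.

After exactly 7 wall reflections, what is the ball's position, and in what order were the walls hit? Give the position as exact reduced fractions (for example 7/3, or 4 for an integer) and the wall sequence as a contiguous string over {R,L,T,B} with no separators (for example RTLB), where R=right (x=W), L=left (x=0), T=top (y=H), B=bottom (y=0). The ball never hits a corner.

Final position: (10,7)
Wall sequence: BTBLTBR

1. t=2/3 → B at (25/3,0); v=(-1,3)
2. t=4 → T at (13/3,12); v=(-1,-3)
3. t=4 → B at (1/3,0); v=(-1,3)
4. t=1/3 → L at (0,1); v=(1,3)
5. t=11/3 → T at (11/3,12); v=(1,-3)
6. t=4 → B at (23/3,0); v=(1,3)
7. t=7/3 → R at (10,7); v=(-1,3)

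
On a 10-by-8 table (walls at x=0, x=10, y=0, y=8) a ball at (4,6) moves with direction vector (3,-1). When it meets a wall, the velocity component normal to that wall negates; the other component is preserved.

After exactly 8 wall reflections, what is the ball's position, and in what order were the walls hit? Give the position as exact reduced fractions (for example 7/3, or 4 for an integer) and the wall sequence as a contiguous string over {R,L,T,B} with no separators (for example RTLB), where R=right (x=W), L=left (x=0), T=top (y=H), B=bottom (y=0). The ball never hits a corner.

1. t=2 → R at (10,4); v=(-3,-1)
2. t=10/3 → L at (0,2/3); v=(3,-1)
3. t=2/3 → B at (2,0); v=(3,1)
4. t=8/3 → R at (10,8/3); v=(-3,1)
5. t=10/3 → L at (0,6); v=(3,1)
6. t=2 → T at (6,8); v=(3,-1)
7. t=4/3 → R at (10,20/3); v=(-3,-1)
8. t=10/3 → L at (0,10/3); v=(3,-1)

Final position: (0,10/3)
Wall sequence: RLBRLTRL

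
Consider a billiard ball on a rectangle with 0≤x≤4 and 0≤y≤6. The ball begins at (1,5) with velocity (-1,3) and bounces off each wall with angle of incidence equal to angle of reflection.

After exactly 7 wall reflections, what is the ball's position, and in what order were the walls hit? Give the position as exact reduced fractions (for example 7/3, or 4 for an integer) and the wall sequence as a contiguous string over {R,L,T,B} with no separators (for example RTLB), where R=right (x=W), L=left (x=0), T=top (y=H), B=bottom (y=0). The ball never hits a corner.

1. t=1/3 → T at (2/3,6); v=(-1,-3)
2. t=2/3 → L at (0,4); v=(1,-3)
3. t=4/3 → B at (4/3,0); v=(1,3)
4. t=2 → T at (10/3,6); v=(1,-3)
5. t=2/3 → R at (4,4); v=(-1,-3)
6. t=4/3 → B at (8/3,0); v=(-1,3)
7. t=2 → T at (2/3,6); v=(-1,-3)

Final position: (2/3,6)
Wall sequence: TLBTRBT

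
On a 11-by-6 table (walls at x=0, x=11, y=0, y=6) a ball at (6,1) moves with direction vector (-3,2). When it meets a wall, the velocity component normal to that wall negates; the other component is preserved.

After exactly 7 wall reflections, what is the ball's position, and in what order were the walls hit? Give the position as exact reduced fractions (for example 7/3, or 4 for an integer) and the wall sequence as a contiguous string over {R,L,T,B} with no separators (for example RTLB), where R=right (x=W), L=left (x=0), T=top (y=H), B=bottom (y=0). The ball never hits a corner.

Final position: (13/2,0)
Wall sequence: LTBRTLB

1. t=2 → L at (0,5); v=(3,2)
2. t=1/2 → T at (3/2,6); v=(3,-2)
3. t=3 → B at (21/2,0); v=(3,2)
4. t=1/6 → R at (11,1/3); v=(-3,2)
5. t=17/6 → T at (5/2,6); v=(-3,-2)
6. t=5/6 → L at (0,13/3); v=(3,-2)
7. t=13/6 → B at (13/2,0); v=(3,2)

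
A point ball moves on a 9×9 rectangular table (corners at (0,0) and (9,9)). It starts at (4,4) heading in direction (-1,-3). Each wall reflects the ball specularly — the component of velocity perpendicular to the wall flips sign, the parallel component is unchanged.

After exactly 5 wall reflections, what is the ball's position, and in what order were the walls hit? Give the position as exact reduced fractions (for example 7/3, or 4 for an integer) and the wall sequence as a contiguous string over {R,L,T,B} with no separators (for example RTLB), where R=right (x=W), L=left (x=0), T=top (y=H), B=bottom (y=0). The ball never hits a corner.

Final position: (19/3,9)
Wall sequence: BLTBT

1. t=4/3 → B at (8/3,0); v=(-1,3)
2. t=8/3 → L at (0,8); v=(1,3)
3. t=1/3 → T at (1/3,9); v=(1,-3)
4. t=3 → B at (10/3,0); v=(1,3)
5. t=3 → T at (19/3,9); v=(1,-3)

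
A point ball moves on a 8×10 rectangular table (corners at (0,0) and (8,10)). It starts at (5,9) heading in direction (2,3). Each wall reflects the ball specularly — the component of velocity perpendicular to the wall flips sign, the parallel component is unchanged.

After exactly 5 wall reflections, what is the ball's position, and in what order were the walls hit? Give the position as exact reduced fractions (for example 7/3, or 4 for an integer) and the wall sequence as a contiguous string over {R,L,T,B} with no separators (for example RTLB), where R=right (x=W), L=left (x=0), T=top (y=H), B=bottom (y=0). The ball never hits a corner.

1. t=1/3 → T at (17/3,10); v=(2,-3)
2. t=7/6 → R at (8,13/2); v=(-2,-3)
3. t=13/6 → B at (11/3,0); v=(-2,3)
4. t=11/6 → L at (0,11/2); v=(2,3)
5. t=3/2 → T at (3,10); v=(2,-3)

Final position: (3,10)
Wall sequence: TRBLT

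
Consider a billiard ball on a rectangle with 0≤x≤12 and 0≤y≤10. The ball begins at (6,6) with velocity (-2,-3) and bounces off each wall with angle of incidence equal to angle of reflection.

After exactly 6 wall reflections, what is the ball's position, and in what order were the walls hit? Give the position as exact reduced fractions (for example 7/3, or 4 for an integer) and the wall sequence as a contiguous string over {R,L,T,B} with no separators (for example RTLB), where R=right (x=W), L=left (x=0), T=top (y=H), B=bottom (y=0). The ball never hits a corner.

Final position: (6,10)
Wall sequence: BLTBRT

1. t=2 → B at (2,0); v=(-2,3)
2. t=1 → L at (0,3); v=(2,3)
3. t=7/3 → T at (14/3,10); v=(2,-3)
4. t=10/3 → B at (34/3,0); v=(2,3)
5. t=1/3 → R at (12,1); v=(-2,3)
6. t=3 → T at (6,10); v=(-2,-3)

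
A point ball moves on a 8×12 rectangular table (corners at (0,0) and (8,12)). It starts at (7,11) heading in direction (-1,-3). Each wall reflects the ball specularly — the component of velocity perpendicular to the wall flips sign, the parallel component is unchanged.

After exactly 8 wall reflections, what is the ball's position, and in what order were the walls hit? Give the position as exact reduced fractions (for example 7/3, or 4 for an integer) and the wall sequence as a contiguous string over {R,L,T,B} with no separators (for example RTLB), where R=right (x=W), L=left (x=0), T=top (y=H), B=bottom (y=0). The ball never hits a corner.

1. t=11/3 → B at (10/3,0); v=(-1,3)
2. t=10/3 → L at (0,10); v=(1,3)
3. t=2/3 → T at (2/3,12); v=(1,-3)
4. t=4 → B at (14/3,0); v=(1,3)
5. t=10/3 → R at (8,10); v=(-1,3)
6. t=2/3 → T at (22/3,12); v=(-1,-3)
7. t=4 → B at (10/3,0); v=(-1,3)
8. t=10/3 → L at (0,10); v=(1,3)

Final position: (0,10)
Wall sequence: BLTBRTBL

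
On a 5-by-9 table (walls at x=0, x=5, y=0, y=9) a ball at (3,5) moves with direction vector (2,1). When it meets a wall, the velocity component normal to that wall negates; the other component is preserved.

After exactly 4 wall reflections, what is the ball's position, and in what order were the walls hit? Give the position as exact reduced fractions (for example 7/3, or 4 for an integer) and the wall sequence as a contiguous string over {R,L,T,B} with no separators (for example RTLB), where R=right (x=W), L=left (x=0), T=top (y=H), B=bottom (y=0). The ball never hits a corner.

1. t=1 → R at (5,6); v=(-2,1)
2. t=5/2 → L at (0,17/2); v=(2,1)
3. t=1/2 → T at (1,9); v=(2,-1)
4. t=2 → R at (5,7); v=(-2,-1)

Final position: (5,7)
Wall sequence: RLTR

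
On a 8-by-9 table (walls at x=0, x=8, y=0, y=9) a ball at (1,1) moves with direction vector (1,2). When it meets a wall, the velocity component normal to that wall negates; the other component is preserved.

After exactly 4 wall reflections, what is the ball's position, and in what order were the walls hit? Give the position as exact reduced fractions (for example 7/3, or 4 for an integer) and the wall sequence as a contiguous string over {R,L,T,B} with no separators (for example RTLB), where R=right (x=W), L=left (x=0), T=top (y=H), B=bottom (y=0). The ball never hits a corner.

Final position: (2,9)
Wall sequence: TRBT

1. t=4 → T at (5,9); v=(1,-2)
2. t=3 → R at (8,3); v=(-1,-2)
3. t=3/2 → B at (13/2,0); v=(-1,2)
4. t=9/2 → T at (2,9); v=(-1,-2)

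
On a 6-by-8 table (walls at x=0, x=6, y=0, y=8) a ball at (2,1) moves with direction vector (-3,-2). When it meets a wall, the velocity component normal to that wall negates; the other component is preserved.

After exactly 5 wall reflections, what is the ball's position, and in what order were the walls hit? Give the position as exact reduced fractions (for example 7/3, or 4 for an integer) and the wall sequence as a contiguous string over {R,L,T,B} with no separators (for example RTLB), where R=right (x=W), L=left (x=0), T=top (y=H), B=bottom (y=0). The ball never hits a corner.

Final position: (0,23/3)
Wall sequence: BLRTL

1. t=1/2 → B at (1/2,0); v=(-3,2)
2. t=1/6 → L at (0,1/3); v=(3,2)
3. t=2 → R at (6,13/3); v=(-3,2)
4. t=11/6 → T at (1/2,8); v=(-3,-2)
5. t=1/6 → L at (0,23/3); v=(3,-2)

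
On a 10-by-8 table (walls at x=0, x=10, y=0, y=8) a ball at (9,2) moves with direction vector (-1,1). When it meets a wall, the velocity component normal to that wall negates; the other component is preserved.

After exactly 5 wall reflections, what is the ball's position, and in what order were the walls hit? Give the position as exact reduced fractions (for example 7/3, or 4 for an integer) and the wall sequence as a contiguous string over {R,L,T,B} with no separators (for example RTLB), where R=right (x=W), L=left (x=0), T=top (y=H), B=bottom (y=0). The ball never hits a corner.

Final position: (7,8)
Wall sequence: TLBRT

1. t=6 → T at (3,8); v=(-1,-1)
2. t=3 → L at (0,5); v=(1,-1)
3. t=5 → B at (5,0); v=(1,1)
4. t=5 → R at (10,5); v=(-1,1)
5. t=3 → T at (7,8); v=(-1,-1)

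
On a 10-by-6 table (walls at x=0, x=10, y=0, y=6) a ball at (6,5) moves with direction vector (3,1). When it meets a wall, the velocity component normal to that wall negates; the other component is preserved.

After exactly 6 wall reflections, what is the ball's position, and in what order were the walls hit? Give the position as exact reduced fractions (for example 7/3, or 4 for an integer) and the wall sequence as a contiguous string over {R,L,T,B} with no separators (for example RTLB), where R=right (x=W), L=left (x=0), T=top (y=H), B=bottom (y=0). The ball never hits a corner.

1. t=1 → T at (9,6); v=(3,-1)
2. t=1/3 → R at (10,17/3); v=(-3,-1)
3. t=10/3 → L at (0,7/3); v=(3,-1)
4. t=7/3 → B at (7,0); v=(3,1)
5. t=1 → R at (10,1); v=(-3,1)
6. t=10/3 → L at (0,13/3); v=(3,1)

Final position: (0,13/3)
Wall sequence: TRLBRL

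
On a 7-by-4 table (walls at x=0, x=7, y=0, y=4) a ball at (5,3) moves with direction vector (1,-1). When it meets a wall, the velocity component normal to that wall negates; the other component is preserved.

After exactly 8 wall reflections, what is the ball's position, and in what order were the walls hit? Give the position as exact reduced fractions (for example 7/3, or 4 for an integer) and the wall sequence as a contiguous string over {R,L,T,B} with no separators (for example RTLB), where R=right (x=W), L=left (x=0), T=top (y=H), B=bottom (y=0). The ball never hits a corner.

Final position: (4,0)
Wall sequence: RBTLBTRB

1. t=2 → R at (7,1); v=(-1,-1)
2. t=1 → B at (6,0); v=(-1,1)
3. t=4 → T at (2,4); v=(-1,-1)
4. t=2 → L at (0,2); v=(1,-1)
5. t=2 → B at (2,0); v=(1,1)
6. t=4 → T at (6,4); v=(1,-1)
7. t=1 → R at (7,3); v=(-1,-1)
8. t=3 → B at (4,0); v=(-1,1)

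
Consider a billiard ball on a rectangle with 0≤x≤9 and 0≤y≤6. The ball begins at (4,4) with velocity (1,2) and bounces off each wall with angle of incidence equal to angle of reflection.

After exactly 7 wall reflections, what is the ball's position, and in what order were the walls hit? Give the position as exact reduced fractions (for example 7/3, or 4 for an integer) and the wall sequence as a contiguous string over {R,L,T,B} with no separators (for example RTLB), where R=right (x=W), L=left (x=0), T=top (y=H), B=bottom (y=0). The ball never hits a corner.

1. t=1 → T at (5,6); v=(1,-2)
2. t=3 → B at (8,0); v=(1,2)
3. t=1 → R at (9,2); v=(-1,2)
4. t=2 → T at (7,6); v=(-1,-2)
5. t=3 → B at (4,0); v=(-1,2)
6. t=3 → T at (1,6); v=(-1,-2)
7. t=1 → L at (0,4); v=(1,-2)

Final position: (0,4)
Wall sequence: TBRTBTL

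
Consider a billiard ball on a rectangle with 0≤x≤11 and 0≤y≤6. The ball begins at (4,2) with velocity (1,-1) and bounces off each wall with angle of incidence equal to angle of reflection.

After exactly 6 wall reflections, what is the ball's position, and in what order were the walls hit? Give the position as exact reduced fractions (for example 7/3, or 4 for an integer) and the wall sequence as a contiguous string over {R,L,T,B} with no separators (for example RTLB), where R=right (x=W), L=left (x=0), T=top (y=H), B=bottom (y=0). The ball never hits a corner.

Final position: (2,6)
Wall sequence: BRTBLT

1. t=2 → B at (6,0); v=(1,1)
2. t=5 → R at (11,5); v=(-1,1)
3. t=1 → T at (10,6); v=(-1,-1)
4. t=6 → B at (4,0); v=(-1,1)
5. t=4 → L at (0,4); v=(1,1)
6. t=2 → T at (2,6); v=(1,-1)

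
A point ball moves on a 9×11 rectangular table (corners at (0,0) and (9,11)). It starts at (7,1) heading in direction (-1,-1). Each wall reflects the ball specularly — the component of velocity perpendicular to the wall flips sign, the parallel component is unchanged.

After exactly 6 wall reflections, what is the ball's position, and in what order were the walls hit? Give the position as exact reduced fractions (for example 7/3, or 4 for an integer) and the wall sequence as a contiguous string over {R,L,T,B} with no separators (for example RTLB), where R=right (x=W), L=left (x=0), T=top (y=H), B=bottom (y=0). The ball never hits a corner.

Final position: (0,2)
Wall sequence: BLTRBL

1. t=1 → B at (6,0); v=(-1,1)
2. t=6 → L at (0,6); v=(1,1)
3. t=5 → T at (5,11); v=(1,-1)
4. t=4 → R at (9,7); v=(-1,-1)
5. t=7 → B at (2,0); v=(-1,1)
6. t=2 → L at (0,2); v=(1,1)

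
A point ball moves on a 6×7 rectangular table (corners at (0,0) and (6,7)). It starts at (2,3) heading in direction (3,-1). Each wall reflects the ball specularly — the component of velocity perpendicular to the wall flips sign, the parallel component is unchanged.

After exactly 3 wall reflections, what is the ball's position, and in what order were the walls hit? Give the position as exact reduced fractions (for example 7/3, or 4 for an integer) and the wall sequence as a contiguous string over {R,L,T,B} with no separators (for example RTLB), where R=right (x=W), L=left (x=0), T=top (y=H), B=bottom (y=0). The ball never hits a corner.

1. t=4/3 → R at (6,5/3); v=(-3,-1)
2. t=5/3 → B at (1,0); v=(-3,1)
3. t=1/3 → L at (0,1/3); v=(3,1)

Final position: (0,1/3)
Wall sequence: RBL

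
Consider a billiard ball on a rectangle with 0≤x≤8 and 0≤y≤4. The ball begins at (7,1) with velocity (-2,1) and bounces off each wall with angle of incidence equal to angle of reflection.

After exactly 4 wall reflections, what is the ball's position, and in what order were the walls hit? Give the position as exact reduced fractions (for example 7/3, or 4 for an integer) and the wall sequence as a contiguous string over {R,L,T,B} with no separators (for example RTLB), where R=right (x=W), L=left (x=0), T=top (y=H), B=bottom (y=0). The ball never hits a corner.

1. t=3 → T at (1,4); v=(-2,-1)
2. t=1/2 → L at (0,7/2); v=(2,-1)
3. t=7/2 → B at (7,0); v=(2,1)
4. t=1/2 → R at (8,1/2); v=(-2,1)

Final position: (8,1/2)
Wall sequence: TLBR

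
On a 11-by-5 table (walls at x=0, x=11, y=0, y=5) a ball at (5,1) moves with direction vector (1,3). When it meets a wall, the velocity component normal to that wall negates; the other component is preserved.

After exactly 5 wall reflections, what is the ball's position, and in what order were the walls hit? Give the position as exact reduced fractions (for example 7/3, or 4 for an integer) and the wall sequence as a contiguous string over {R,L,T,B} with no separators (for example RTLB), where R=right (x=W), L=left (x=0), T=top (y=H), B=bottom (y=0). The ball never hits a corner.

1. t=4/3 → T at (19/3,5); v=(1,-3)
2. t=5/3 → B at (8,0); v=(1,3)
3. t=5/3 → T at (29/3,5); v=(1,-3)
4. t=4/3 → R at (11,1); v=(-1,-3)
5. t=1/3 → B at (32/3,0); v=(-1,3)

Final position: (32/3,0)
Wall sequence: TBTRB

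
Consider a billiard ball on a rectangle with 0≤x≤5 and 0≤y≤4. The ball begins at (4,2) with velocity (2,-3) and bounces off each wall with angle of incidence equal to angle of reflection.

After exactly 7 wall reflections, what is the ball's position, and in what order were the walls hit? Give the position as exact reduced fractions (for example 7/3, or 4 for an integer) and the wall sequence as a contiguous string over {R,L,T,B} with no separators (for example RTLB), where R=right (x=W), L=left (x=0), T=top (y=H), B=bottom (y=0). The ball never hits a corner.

1. t=1/2 → R at (5,1/2); v=(-2,-3)
2. t=1/6 → B at (14/3,0); v=(-2,3)
3. t=4/3 → T at (2,4); v=(-2,-3)
4. t=1 → L at (0,1); v=(2,-3)
5. t=1/3 → B at (2/3,0); v=(2,3)
6. t=4/3 → T at (10/3,4); v=(2,-3)
7. t=5/6 → R at (5,3/2); v=(-2,-3)

Final position: (5,3/2)
Wall sequence: RBTLBTR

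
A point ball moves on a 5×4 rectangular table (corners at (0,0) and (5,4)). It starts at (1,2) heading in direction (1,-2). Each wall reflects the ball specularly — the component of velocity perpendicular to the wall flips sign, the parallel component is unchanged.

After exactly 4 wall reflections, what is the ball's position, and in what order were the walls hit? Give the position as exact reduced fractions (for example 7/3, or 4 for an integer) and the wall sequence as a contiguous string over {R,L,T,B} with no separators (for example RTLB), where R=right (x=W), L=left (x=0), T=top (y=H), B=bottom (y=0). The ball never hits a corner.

Final position: (4,0)
Wall sequence: BTRB

1. t=1 → B at (2,0); v=(1,2)
2. t=2 → T at (4,4); v=(1,-2)
3. t=1 → R at (5,2); v=(-1,-2)
4. t=1 → B at (4,0); v=(-1,2)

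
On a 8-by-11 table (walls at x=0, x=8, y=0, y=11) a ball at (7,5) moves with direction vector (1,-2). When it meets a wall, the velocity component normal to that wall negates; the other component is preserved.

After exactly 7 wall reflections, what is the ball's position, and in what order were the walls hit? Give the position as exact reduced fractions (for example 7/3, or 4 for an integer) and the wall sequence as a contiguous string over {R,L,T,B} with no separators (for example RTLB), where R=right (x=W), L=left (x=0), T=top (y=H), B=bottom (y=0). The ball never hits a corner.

1. t=1 → R at (8,3); v=(-1,-2)
2. t=3/2 → B at (13/2,0); v=(-1,2)
3. t=11/2 → T at (1,11); v=(-1,-2)
4. t=1 → L at (0,9); v=(1,-2)
5. t=9/2 → B at (9/2,0); v=(1,2)
6. t=7/2 → R at (8,7); v=(-1,2)
7. t=2 → T at (6,11); v=(-1,-2)

Final position: (6,11)
Wall sequence: RBTLBRT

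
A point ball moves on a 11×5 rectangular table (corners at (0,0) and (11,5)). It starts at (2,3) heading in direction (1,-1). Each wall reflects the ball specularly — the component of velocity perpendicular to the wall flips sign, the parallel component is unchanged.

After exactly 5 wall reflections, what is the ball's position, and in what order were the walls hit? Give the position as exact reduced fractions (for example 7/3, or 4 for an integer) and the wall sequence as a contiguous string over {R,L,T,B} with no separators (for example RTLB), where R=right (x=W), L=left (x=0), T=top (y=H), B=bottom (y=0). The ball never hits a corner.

Final position: (2,5)
Wall sequence: BTRBT

1. t=3 → B at (5,0); v=(1,1)
2. t=5 → T at (10,5); v=(1,-1)
3. t=1 → R at (11,4); v=(-1,-1)
4. t=4 → B at (7,0); v=(-1,1)
5. t=5 → T at (2,5); v=(-1,-1)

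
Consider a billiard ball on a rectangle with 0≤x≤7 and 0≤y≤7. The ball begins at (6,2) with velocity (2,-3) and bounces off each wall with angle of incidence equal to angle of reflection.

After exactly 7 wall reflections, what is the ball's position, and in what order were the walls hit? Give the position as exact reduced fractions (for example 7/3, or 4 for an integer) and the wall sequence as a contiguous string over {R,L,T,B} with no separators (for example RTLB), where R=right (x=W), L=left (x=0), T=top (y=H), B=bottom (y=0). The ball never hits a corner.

1. t=1/2 → R at (7,1/2); v=(-2,-3)
2. t=1/6 → B at (20/3,0); v=(-2,3)
3. t=7/3 → T at (2,7); v=(-2,-3)
4. t=1 → L at (0,4); v=(2,-3)
5. t=4/3 → B at (8/3,0); v=(2,3)
6. t=13/6 → R at (7,13/2); v=(-2,3)
7. t=1/6 → T at (20/3,7); v=(-2,-3)

Final position: (20/3,7)
Wall sequence: RBTLBRT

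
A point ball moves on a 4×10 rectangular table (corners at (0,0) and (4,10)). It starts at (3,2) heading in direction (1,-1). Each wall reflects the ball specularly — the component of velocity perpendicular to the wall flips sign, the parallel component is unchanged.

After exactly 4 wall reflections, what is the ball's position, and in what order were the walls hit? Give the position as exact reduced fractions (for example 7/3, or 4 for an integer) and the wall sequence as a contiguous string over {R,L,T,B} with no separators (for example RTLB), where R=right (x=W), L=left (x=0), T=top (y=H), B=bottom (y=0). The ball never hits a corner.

Final position: (4,7)
Wall sequence: RBLR

1. t=1 → R at (4,1); v=(-1,-1)
2. t=1 → B at (3,0); v=(-1,1)
3. t=3 → L at (0,3); v=(1,1)
4. t=4 → R at (4,7); v=(-1,1)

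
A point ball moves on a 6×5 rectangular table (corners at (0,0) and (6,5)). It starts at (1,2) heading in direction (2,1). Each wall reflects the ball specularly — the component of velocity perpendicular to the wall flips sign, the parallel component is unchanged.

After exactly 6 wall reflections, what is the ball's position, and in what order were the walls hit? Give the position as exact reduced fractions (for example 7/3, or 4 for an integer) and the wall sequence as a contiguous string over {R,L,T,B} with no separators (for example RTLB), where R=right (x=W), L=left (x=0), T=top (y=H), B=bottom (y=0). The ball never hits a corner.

Final position: (0,7/2)
Wall sequence: RTLBRL

1. t=5/2 → R at (6,9/2); v=(-2,1)
2. t=1/2 → T at (5,5); v=(-2,-1)
3. t=5/2 → L at (0,5/2); v=(2,-1)
4. t=5/2 → B at (5,0); v=(2,1)
5. t=1/2 → R at (6,1/2); v=(-2,1)
6. t=3 → L at (0,7/2); v=(2,1)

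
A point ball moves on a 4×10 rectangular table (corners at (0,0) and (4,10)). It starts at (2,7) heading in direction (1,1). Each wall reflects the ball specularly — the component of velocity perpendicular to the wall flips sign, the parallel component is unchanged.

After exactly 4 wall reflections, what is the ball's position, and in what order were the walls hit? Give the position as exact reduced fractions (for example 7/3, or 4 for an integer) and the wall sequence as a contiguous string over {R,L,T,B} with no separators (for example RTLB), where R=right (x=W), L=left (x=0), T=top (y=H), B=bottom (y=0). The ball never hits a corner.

1. t=2 → R at (4,9); v=(-1,1)
2. t=1 → T at (3,10); v=(-1,-1)
3. t=3 → L at (0,7); v=(1,-1)
4. t=4 → R at (4,3); v=(-1,-1)

Final position: (4,3)
Wall sequence: RTLR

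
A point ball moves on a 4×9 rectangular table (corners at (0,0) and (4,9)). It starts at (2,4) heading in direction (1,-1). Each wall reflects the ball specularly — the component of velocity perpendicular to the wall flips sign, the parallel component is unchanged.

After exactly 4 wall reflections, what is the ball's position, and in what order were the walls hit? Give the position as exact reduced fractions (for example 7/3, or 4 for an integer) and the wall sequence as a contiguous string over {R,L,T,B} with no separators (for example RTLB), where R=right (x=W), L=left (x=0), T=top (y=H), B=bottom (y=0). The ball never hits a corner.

Final position: (4,6)
Wall sequence: RBLR

1. t=2 → R at (4,2); v=(-1,-1)
2. t=2 → B at (2,0); v=(-1,1)
3. t=2 → L at (0,2); v=(1,1)
4. t=4 → R at (4,6); v=(-1,1)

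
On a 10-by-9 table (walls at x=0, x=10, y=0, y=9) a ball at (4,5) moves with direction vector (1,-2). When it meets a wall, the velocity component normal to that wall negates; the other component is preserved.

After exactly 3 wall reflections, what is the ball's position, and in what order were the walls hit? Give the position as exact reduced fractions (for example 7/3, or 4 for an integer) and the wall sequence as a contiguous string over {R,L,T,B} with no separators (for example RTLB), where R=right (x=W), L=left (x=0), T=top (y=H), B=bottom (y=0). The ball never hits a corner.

Final position: (9,9)
Wall sequence: BRT

1. t=5/2 → B at (13/2,0); v=(1,2)
2. t=7/2 → R at (10,7); v=(-1,2)
3. t=1 → T at (9,9); v=(-1,-2)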